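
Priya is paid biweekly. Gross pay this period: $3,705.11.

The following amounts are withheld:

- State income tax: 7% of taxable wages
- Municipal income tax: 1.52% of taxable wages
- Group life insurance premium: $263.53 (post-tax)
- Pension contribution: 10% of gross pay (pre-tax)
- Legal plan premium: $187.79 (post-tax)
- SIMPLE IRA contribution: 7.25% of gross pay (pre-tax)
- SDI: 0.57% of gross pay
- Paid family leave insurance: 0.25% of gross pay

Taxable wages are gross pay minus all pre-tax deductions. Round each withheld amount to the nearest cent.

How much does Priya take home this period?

$2,323.06

Pension contribution: $3,705.11 × 0.1 = $370.51
SIMPLE IRA contribution: $3,705.11 × 0.0725 = $268.62
Pre-tax total = $370.51 + $268.62 = $639.13
Taxable wages = $3,705.11 − $639.13 = $3,065.98
State income tax: $3,065.98 × 0.07 = $214.62
Municipal income tax: $3,065.98 × 0.0152 = $46.60
SDI: $3,705.11 × 0.0057 = $21.12
Paid family leave insurance: $3,705.11 × 0.0025 = $9.26
Group life insurance premium: $263.53
Legal plan premium: $187.79
Total deductions = $370.51 + $268.62 + $214.62 + $46.60 + $21.12 + $9.26 + $263.53 + $187.79 = $1,382.05
Net pay = $3,705.11 − $1,382.05 = $2,323.06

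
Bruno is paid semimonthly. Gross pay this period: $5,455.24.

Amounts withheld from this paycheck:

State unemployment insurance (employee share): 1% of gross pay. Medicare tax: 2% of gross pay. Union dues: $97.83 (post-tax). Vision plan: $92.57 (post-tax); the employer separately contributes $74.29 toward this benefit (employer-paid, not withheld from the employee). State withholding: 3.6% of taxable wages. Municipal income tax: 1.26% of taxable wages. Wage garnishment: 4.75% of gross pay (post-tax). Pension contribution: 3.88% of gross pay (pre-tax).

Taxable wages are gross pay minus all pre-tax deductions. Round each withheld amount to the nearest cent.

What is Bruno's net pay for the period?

$4,375.57

Pension contribution: $5,455.24 × 0.0388 = $211.66
Taxable wages = $5,455.24 − $211.66 = $5,243.58
State withholding: $5,243.58 × 0.036 = $188.77
Municipal income tax: $5,243.58 × 0.0126 = $66.07
State unemployment insurance (employee share): $5,455.24 × 0.01 = $54.55
Medicare tax: $5,455.24 × 0.02 = $109.10
Wage garnishment: $5,455.24 × 0.0475 = $259.12
Vision plan: $92.57
Union dues: $97.83
(Employer's $74.29 toward vision plan is not withheld from the employee.)
Total deductions = $211.66 + $188.77 + $66.07 + $54.55 + $109.10 + $259.12 + $92.57 + $97.83 = $1,079.67
Net pay = $5,455.24 − $1,079.67 = $4,375.57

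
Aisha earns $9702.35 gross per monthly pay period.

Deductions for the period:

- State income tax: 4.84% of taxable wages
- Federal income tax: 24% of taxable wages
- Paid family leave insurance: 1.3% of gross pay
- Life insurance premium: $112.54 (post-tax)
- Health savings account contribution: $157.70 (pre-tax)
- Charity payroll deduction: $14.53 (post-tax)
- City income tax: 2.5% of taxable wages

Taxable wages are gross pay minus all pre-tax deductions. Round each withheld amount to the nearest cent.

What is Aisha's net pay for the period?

Health savings account contribution: $157.70
Taxable wages = $9702.35 − $157.70 = $9544.65
State income tax: $9544.65 × 0.0484 = $461.96
Federal income tax: $9544.65 × 0.24 = $2290.72
City income tax: $9544.65 × 0.025 = $238.62
Paid family leave insurance: $9702.35 × 0.013 = $126.13
Life insurance premium: $112.54
Charity payroll deduction: $14.53
Total deductions = $157.70 + $461.96 + $2290.72 + $238.62 + $126.13 + $112.54 + $14.53 = $3402.20
Net pay = $9702.35 − $3402.20 = $6300.15

$6300.15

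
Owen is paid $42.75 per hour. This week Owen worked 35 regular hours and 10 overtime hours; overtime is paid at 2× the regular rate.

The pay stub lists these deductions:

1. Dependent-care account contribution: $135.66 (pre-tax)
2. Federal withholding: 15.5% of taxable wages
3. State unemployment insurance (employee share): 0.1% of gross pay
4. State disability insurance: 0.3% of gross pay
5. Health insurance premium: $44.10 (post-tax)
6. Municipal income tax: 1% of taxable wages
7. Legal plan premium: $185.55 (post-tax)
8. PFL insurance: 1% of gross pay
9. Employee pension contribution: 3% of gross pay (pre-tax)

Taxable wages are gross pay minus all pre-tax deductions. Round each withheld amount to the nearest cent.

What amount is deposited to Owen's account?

Regular pay: 35 × $42.75 = $1,496.25
Overtime pay: 10 × $42.75 × 2 = $855.00
Gross pay = $1,496.25 + $855.00 = $2,351.25
Employee pension contribution: $2,351.25 × 0.03 = $70.54
Dependent-care account contribution: $135.66
Pre-tax total = $70.54 + $135.66 = $206.20
Taxable wages = $2,351.25 − $206.20 = $2,145.05
Municipal income tax: $2,145.05 × 0.01 = $21.45
Federal withholding: $2,145.05 × 0.155 = $332.48
State unemployment insurance (employee share): $2,351.25 × 0.001 = $2.35
PFL insurance: $2,351.25 × 0.01 = $23.51
State disability insurance: $2,351.25 × 0.003 = $7.05
Health insurance premium: $44.10
Legal plan premium: $185.55
Total deductions = $70.54 + $135.66 + $21.45 + $332.48 + $2.35 + $23.51 + $7.05 + $44.10 + $185.55 = $822.69
Net pay = $2,351.25 − $822.69 = $1,528.56

$1,528.56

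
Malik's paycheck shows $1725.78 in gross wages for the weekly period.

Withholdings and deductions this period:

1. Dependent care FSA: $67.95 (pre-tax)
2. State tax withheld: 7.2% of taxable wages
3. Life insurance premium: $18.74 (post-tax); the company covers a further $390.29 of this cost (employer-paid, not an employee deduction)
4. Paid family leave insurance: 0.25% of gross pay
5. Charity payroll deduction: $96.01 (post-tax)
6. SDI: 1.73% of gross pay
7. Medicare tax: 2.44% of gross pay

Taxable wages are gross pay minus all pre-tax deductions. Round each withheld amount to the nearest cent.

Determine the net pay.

$1347.44

Dependent care FSA: $67.95
Taxable wages = $1725.78 − $67.95 = $1657.83
State tax withheld: $1657.83 × 0.072 = $119.36
SDI: $1725.78 × 0.0173 = $29.86
Medicare tax: $1725.78 × 0.0244 = $42.11
Paid family leave insurance: $1725.78 × 0.0025 = $4.31
Life insurance premium: $18.74
Charity payroll deduction: $96.01
(Employer's $390.29 toward life insurance premium is not withheld from the employee.)
Total deductions = $67.95 + $119.36 + $29.86 + $42.11 + $4.31 + $18.74 + $96.01 = $378.34
Net pay = $1725.78 − $378.34 = $1347.44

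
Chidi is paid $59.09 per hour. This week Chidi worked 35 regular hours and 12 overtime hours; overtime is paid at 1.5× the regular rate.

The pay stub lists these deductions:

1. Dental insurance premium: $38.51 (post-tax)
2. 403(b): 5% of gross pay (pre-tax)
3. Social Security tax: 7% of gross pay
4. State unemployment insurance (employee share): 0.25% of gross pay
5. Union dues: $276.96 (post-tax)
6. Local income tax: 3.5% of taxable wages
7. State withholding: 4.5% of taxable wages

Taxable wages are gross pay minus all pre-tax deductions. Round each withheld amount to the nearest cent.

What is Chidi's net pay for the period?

$2,194.65

Regular pay: 35 × $59.09 = $2,068.15
Overtime pay: 12 × $59.09 × 1.5 = $1,063.62
Gross pay = $2,068.15 + $1,063.62 = $3,131.77
403(b): $3,131.77 × 0.05 = $156.59
Taxable wages = $3,131.77 − $156.59 = $2,975.18
Local income tax: $2,975.18 × 0.035 = $104.13
State withholding: $2,975.18 × 0.045 = $133.88
Social Security tax: $3,131.77 × 0.07 = $219.22
State unemployment insurance (employee share): $3,131.77 × 0.0025 = $7.83
Dental insurance premium: $38.51
Union dues: $276.96
Total deductions = $156.59 + $104.13 + $133.88 + $219.22 + $7.83 + $38.51 + $276.96 = $937.12
Net pay = $3,131.77 − $937.12 = $2,194.65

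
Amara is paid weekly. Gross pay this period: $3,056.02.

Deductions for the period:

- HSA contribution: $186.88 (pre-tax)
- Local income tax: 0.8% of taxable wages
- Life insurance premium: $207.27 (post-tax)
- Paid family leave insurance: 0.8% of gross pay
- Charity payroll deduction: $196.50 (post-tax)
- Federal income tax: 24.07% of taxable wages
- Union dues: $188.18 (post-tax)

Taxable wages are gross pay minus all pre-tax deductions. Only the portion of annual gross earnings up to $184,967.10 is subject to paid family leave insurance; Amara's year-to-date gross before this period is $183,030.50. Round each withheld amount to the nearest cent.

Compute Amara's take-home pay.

HSA contribution: $186.88
Taxable wages = $3,056.02 − $186.88 = $2,869.14
Federal income tax: $2,869.14 × 0.2407 = $690.60
Local income tax: $2,869.14 × 0.008 = $22.95
Paid family leave insurance: only $184,967.10 − $183,030.50 = $1,936.60 of this check is subject → $1,936.60 × 0.008 = $15.49
Charity payroll deduction: $196.50
Life insurance premium: $207.27
Union dues: $188.18
Total deductions = $186.88 + $690.60 + $22.95 + $15.49 + $196.50 + $207.27 + $188.18 = $1,507.87
Net pay = $3,056.02 − $1,507.87 = $1,548.15

$1,548.15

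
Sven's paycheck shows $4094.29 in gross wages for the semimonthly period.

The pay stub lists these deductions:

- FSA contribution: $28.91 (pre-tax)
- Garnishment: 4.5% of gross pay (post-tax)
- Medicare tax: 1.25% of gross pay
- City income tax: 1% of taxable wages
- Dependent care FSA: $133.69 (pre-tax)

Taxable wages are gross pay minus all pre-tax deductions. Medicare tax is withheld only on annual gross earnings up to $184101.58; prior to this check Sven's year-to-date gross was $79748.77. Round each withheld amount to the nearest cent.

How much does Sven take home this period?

$3656.95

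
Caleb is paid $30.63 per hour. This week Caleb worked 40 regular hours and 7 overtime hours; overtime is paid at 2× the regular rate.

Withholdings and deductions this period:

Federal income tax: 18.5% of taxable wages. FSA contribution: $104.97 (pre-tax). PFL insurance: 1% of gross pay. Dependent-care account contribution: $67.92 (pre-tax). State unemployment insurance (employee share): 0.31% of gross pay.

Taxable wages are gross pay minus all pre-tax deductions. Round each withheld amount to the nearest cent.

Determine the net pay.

Regular pay: 40 × $30.63 = $1,225.20
Overtime pay: 7 × $30.63 × 2 = $428.82
Gross pay = $1,225.20 + $428.82 = $1,654.02
Dependent-care account contribution: $67.92
FSA contribution: $104.97
Pre-tax total = $67.92 + $104.97 = $172.89
Taxable wages = $1,654.02 − $172.89 = $1,481.13
Federal income tax: $1,481.13 × 0.185 = $274.01
PFL insurance: $1,654.02 × 0.01 = $16.54
State unemployment insurance (employee share): $1,654.02 × 0.0031 = $5.13
Total deductions = $67.92 + $104.97 + $274.01 + $16.54 + $5.13 = $468.57
Net pay = $1,654.02 − $468.57 = $1,185.45

$1,185.45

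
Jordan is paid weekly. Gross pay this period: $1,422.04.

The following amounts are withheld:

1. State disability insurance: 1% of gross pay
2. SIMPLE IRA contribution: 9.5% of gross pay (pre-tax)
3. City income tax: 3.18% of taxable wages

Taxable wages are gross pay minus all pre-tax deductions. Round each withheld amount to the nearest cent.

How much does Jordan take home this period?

$1,231.80

SIMPLE IRA contribution: $1,422.04 × 0.095 = $135.09
Taxable wages = $1,422.04 − $135.09 = $1,286.95
City income tax: $1,286.95 × 0.0318 = $40.93
State disability insurance: $1,422.04 × 0.01 = $14.22
Total deductions = $135.09 + $40.93 + $14.22 = $190.24
Net pay = $1,422.04 − $190.24 = $1,231.80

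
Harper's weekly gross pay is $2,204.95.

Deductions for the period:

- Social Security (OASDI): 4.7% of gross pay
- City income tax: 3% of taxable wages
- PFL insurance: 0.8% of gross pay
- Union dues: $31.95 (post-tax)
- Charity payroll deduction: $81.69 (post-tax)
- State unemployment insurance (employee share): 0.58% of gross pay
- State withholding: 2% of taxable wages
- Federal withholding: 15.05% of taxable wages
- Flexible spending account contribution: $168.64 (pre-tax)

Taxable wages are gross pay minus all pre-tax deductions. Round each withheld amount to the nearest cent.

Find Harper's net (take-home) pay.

Flexible spending account contribution: $168.64
Taxable wages = $2,204.95 − $168.64 = $2,036.31
State withholding: $2,036.31 × 0.02 = $40.73
Federal withholding: $2,036.31 × 0.1505 = $306.46
City income tax: $2,036.31 × 0.03 = $61.09
State unemployment insurance (employee share): $2,204.95 × 0.0058 = $12.79
PFL insurance: $2,204.95 × 0.008 = $17.64
Social Security (OASDI): $2,204.95 × 0.047 = $103.63
Charity payroll deduction: $81.69
Union dues: $31.95
Total deductions = $168.64 + $40.73 + $306.46 + $61.09 + $12.79 + $17.64 + $103.63 + $81.69 + $31.95 = $824.62
Net pay = $2,204.95 − $824.62 = $1,380.33

$1,380.33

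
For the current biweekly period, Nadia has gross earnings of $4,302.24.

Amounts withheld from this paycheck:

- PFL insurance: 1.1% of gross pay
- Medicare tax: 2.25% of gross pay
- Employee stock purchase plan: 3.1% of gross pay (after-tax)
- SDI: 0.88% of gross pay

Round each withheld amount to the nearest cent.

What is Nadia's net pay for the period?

PFL insurance: $4,302.24 × 0.011 = $47.32
SDI: $4,302.24 × 0.0088 = $37.86
Medicare tax: $4,302.24 × 0.0225 = $96.80
Employee stock purchase plan: $4,302.24 × 0.031 = $133.37
Total deductions = $47.32 + $37.86 + $96.80 + $133.37 = $315.35
Net pay = $4,302.24 − $315.35 = $3,986.89

$3,986.89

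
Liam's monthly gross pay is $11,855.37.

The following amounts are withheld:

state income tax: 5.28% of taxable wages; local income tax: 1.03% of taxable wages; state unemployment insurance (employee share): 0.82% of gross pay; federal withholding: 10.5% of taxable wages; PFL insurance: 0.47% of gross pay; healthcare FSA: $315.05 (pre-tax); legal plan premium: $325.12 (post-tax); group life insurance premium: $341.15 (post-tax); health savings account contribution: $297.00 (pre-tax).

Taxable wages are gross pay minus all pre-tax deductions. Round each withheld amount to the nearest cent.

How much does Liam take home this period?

Healthcare FSA: $315.05
Health savings account contribution: $297.00
Pre-tax total = $315.05 + $297.00 = $612.05
Taxable wages = $11,855.37 − $612.05 = $11,243.32
Local income tax: $11,243.32 × 0.0103 = $115.81
State income tax: $11,243.32 × 0.0528 = $593.65
Federal withholding: $11,243.32 × 0.105 = $1,180.55
State unemployment insurance (employee share): $11,855.37 × 0.0082 = $97.21
PFL insurance: $11,855.37 × 0.0047 = $55.72
Group life insurance premium: $341.15
Legal plan premium: $325.12
Total deductions = $315.05 + $297.00 + $115.81 + $593.65 + $1,180.55 + $97.21 + $55.72 + $341.15 + $325.12 = $3,321.26
Net pay = $11,855.37 − $3,321.26 = $8,534.11

$8,534.11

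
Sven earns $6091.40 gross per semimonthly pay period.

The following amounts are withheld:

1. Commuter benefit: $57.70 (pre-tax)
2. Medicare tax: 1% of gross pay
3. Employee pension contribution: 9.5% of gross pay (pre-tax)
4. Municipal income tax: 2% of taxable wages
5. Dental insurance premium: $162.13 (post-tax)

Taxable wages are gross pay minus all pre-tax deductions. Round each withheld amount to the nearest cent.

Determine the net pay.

$5122.88

Employee pension contribution: $6091.40 × 0.095 = $578.68
Commuter benefit: $57.70
Pre-tax total = $578.68 + $57.70 = $636.38
Taxable wages = $6091.40 − $636.38 = $5455.02
Municipal income tax: $5455.02 × 0.02 = $109.10
Medicare tax: $6091.40 × 0.01 = $60.91
Dental insurance premium: $162.13
Total deductions = $578.68 + $57.70 + $109.10 + $60.91 + $162.13 = $968.52
Net pay = $6091.40 − $968.52 = $5122.88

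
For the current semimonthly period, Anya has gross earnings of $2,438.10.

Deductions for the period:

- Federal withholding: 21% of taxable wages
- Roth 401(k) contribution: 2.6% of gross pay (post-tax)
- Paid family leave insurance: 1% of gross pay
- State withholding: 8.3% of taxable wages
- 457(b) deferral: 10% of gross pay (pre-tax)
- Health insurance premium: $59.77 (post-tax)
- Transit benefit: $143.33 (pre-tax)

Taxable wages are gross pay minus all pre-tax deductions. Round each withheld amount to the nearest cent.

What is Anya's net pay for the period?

$1,302.49

Transit benefit: $143.33
457(b) deferral: $2,438.10 × 0.1 = $243.81
Pre-tax total = $143.33 + $243.81 = $387.14
Taxable wages = $2,438.10 − $387.14 = $2,050.96
Federal withholding: $2,050.96 × 0.21 = $430.70
State withholding: $2,050.96 × 0.083 = $170.23
Paid family leave insurance: $2,438.10 × 0.01 = $24.38
Roth 401(k) contribution: $2,438.10 × 0.026 = $63.39
Health insurance premium: $59.77
Total deductions = $143.33 + $243.81 + $430.70 + $170.23 + $24.38 + $63.39 + $59.77 = $1,135.61
Net pay = $2,438.10 − $1,135.61 = $1,302.49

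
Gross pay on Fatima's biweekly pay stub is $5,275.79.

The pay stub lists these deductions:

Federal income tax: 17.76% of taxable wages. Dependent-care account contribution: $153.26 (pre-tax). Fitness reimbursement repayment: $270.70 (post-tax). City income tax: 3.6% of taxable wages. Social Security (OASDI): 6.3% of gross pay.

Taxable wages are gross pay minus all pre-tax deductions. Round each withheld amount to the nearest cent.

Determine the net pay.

Dependent-care account contribution: $153.26
Taxable wages = $5,275.79 − $153.26 = $5,122.53
Federal income tax: $5,122.53 × 0.1776 = $909.76
City income tax: $5,122.53 × 0.036 = $184.41
Social Security (OASDI): $5,275.79 × 0.063 = $332.37
Fitness reimbursement repayment: $270.70
Total deductions = $153.26 + $909.76 + $184.41 + $332.37 + $270.70 = $1,850.50
Net pay = $5,275.79 − $1,850.50 = $3,425.29

$3,425.29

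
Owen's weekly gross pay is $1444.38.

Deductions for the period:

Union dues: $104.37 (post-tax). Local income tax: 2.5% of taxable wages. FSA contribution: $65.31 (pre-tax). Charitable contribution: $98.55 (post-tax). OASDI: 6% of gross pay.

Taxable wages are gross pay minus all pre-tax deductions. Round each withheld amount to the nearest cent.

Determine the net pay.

FSA contribution: $65.31
Taxable wages = $1444.38 − $65.31 = $1379.07
Local income tax: $1379.07 × 0.025 = $34.48
OASDI: $1444.38 × 0.06 = $86.66
Union dues: $104.37
Charitable contribution: $98.55
Total deductions = $65.31 + $34.48 + $86.66 + $104.37 + $98.55 = $389.37
Net pay = $1444.38 − $389.37 = $1055.01

$1055.01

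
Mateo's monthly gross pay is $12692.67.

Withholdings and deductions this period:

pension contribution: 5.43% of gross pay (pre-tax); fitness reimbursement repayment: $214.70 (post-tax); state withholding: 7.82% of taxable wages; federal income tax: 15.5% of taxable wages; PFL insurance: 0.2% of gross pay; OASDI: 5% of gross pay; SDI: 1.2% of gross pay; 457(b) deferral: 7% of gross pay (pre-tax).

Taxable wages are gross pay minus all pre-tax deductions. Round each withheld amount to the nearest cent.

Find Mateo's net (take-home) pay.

$7495.93

457(b) deferral: $12692.67 × 0.07 = $888.49
Pension contribution: $12692.67 × 0.0543 = $689.21
Pre-tax total = $888.49 + $689.21 = $1577.70
Taxable wages = $12692.67 − $1577.70 = $11114.97
Federal income tax: $11114.97 × 0.155 = $1722.82
State withholding: $11114.97 × 0.0782 = $869.19
PFL insurance: $12692.67 × 0.002 = $25.39
OASDI: $12692.67 × 0.05 = $634.63
SDI: $12692.67 × 0.012 = $152.31
Fitness reimbursement repayment: $214.70
Total deductions = $888.49 + $689.21 + $1722.82 + $869.19 + $25.39 + $634.63 + $152.31 + $214.70 = $5196.74
Net pay = $12692.67 − $5196.74 = $7495.93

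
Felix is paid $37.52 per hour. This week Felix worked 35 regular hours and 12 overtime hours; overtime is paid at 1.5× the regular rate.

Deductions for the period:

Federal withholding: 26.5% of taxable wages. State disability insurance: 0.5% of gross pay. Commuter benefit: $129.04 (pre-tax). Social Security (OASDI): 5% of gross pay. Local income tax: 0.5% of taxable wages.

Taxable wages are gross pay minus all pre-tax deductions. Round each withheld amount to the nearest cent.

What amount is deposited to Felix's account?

$1248.08

Regular pay: 35 × $37.52 = $1313.20
Overtime pay: 12 × $37.52 × 1.5 = $675.36
Gross pay = $1313.20 + $675.36 = $1988.56
Commuter benefit: $129.04
Taxable wages = $1988.56 − $129.04 = $1859.52
Local income tax: $1859.52 × 0.005 = $9.30
Federal withholding: $1859.52 × 0.265 = $492.77
State disability insurance: $1988.56 × 0.005 = $9.94
Social Security (OASDI): $1988.56 × 0.05 = $99.43
Total deductions = $129.04 + $9.30 + $492.77 + $9.94 + $99.43 = $740.48
Net pay = $1988.56 − $740.48 = $1248.08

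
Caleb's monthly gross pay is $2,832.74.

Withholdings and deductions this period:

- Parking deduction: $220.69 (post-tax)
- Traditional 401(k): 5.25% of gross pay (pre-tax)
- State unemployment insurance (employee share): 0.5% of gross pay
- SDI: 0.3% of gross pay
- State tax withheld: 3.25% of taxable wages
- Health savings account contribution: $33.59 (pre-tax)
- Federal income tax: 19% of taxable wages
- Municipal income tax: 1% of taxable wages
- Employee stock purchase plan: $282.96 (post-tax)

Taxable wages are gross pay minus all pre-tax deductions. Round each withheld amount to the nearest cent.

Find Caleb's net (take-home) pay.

Traditional 401(k): $2,832.74 × 0.0525 = $148.72
Health savings account contribution: $33.59
Pre-tax total = $148.72 + $33.59 = $182.31
Taxable wages = $2,832.74 − $182.31 = $2,650.43
State tax withheld: $2,650.43 × 0.0325 = $86.14
Municipal income tax: $2,650.43 × 0.01 = $26.50
Federal income tax: $2,650.43 × 0.19 = $503.58
State unemployment insurance (employee share): $2,832.74 × 0.005 = $14.16
SDI: $2,832.74 × 0.003 = $8.50
Employee stock purchase plan: $282.96
Parking deduction: $220.69
Total deductions = $148.72 + $33.59 + $86.14 + $26.50 + $503.58 + $14.16 + $8.50 + $282.96 + $220.69 = $1,324.84
Net pay = $2,832.74 − $1,324.84 = $1,507.90

$1,507.90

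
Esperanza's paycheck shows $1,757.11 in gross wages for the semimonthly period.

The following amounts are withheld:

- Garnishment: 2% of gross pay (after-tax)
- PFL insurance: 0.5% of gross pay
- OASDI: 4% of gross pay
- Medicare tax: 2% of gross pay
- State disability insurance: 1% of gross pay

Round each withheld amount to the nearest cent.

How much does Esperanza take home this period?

PFL insurance: $1,757.11 × 0.005 = $8.79
Medicare tax: $1,757.11 × 0.02 = $35.14
State disability insurance: $1,757.11 × 0.01 = $17.57
OASDI: $1,757.11 × 0.04 = $70.28
Garnishment: $1,757.11 × 0.02 = $35.14
Total deductions = $8.79 + $35.14 + $17.57 + $70.28 + $35.14 = $166.92
Net pay = $1,757.11 − $166.92 = $1,590.19

$1,590.19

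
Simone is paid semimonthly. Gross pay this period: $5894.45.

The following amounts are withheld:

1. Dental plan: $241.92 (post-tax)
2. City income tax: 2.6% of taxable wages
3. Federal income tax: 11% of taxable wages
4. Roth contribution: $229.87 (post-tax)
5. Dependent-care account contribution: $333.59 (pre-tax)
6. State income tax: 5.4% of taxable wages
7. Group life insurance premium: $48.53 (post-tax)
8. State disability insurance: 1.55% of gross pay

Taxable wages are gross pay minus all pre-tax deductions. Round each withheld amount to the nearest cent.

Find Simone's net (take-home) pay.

Dependent-care account contribution: $333.59
Taxable wages = $5894.45 − $333.59 = $5560.86
State income tax: $5560.86 × 0.054 = $300.29
Federal income tax: $5560.86 × 0.11 = $611.69
City income tax: $5560.86 × 0.026 = $144.58
State disability insurance: $5894.45 × 0.0155 = $91.36
Roth contribution: $229.87
Dental plan: $241.92
Group life insurance premium: $48.53
Total deductions = $333.59 + $300.29 + $611.69 + $144.58 + $91.36 + $229.87 + $241.92 + $48.53 = $2001.83
Net pay = $5894.45 − $2001.83 = $3892.62

$3892.62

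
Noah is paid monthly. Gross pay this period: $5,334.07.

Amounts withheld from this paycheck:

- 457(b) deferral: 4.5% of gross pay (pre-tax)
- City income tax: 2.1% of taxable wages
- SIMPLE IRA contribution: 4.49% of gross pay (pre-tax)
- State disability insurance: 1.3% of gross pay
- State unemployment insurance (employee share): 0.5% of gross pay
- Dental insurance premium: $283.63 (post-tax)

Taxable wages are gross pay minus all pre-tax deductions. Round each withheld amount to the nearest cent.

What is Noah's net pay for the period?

$4,372.95

457(b) deferral: $5,334.07 × 0.045 = $240.03
SIMPLE IRA contribution: $5,334.07 × 0.0449 = $239.50
Pre-tax total = $240.03 + $239.50 = $479.53
Taxable wages = $5,334.07 − $479.53 = $4,854.54
City income tax: $4,854.54 × 0.021 = $101.95
State unemployment insurance (employee share): $5,334.07 × 0.005 = $26.67
State disability insurance: $5,334.07 × 0.013 = $69.34
Dental insurance premium: $283.63
Total deductions = $240.03 + $239.50 + $101.95 + $26.67 + $69.34 + $283.63 = $961.12
Net pay = $5,334.07 − $961.12 = $4,372.95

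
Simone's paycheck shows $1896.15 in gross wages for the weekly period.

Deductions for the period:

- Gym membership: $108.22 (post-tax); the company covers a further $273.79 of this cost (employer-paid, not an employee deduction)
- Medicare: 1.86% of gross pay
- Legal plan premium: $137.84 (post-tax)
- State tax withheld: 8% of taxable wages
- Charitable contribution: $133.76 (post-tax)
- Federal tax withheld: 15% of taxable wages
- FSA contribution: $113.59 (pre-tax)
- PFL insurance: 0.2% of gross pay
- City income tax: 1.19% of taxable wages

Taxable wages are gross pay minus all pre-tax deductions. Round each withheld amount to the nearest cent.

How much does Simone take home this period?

$932.49

FSA contribution: $113.59
Taxable wages = $1896.15 − $113.59 = $1782.56
State tax withheld: $1782.56 × 0.08 = $142.60
City income tax: $1782.56 × 0.0119 = $21.21
Federal tax withheld: $1782.56 × 0.15 = $267.38
PFL insurance: $1896.15 × 0.002 = $3.79
Medicare: $1896.15 × 0.0186 = $35.27
Gym membership: $108.22
Legal plan premium: $137.84
Charitable contribution: $133.76
(Employer's $273.79 toward gym membership is not withheld from the employee.)
Total deductions = $113.59 + $142.60 + $21.21 + $267.38 + $3.79 + $35.27 + $108.22 + $137.84 + $133.76 = $963.66
Net pay = $1896.15 − $963.66 = $932.49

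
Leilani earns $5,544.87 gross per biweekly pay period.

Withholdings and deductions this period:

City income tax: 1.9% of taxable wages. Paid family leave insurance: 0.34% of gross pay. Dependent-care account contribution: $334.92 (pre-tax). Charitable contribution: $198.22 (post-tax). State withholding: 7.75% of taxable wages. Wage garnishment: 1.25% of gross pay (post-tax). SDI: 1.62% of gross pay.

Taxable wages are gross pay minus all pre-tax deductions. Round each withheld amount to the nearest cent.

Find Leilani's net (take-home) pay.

$4,330.98

Dependent-care account contribution: $334.92
Taxable wages = $5,544.87 − $334.92 = $5,209.95
State withholding: $5,209.95 × 0.0775 = $403.77
City income tax: $5,209.95 × 0.019 = $98.99
Paid family leave insurance: $5,544.87 × 0.0034 = $18.85
SDI: $5,544.87 × 0.0162 = $89.83
Charitable contribution: $198.22
Wage garnishment: $5,544.87 × 0.0125 = $69.31
Total deductions = $334.92 + $403.77 + $98.99 + $18.85 + $89.83 + $198.22 + $69.31 = $1,213.89
Net pay = $5,544.87 − $1,213.89 = $4,330.98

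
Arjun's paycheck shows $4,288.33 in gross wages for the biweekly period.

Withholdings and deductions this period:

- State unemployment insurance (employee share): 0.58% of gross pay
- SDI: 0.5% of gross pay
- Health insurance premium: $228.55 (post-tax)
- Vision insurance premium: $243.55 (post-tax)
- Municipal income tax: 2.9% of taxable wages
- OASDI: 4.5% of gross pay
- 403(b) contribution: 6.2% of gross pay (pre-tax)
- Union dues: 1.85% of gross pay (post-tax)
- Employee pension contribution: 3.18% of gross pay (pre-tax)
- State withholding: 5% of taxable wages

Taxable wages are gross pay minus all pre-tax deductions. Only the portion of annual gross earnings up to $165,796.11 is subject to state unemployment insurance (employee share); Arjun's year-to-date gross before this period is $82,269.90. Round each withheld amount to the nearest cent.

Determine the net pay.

$2,788.37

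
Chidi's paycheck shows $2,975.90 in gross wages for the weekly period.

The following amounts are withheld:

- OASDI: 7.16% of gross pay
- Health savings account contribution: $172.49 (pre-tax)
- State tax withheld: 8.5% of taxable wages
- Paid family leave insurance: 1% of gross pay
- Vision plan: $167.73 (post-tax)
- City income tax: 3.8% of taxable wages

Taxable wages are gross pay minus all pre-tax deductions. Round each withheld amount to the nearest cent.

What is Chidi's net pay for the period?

$2,048.03

Health savings account contribution: $172.49
Taxable wages = $2,975.90 − $172.49 = $2,803.41
State tax withheld: $2,803.41 × 0.085 = $238.29
City income tax: $2,803.41 × 0.038 = $106.53
Paid family leave insurance: $2,975.90 × 0.01 = $29.76
OASDI: $2,975.90 × 0.0716 = $213.07
Vision plan: $167.73
Total deductions = $172.49 + $238.29 + $106.53 + $29.76 + $213.07 + $167.73 = $927.87
Net pay = $2,975.90 − $927.87 = $2,048.03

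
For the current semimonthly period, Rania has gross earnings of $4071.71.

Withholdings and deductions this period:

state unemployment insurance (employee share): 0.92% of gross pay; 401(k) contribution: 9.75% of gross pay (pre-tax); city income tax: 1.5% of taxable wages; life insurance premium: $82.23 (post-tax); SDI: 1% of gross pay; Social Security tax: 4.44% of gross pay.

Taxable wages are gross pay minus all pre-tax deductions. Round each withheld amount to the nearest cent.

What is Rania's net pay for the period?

401(k) contribution: $4071.71 × 0.0975 = $396.99
Taxable wages = $4071.71 − $396.99 = $3674.72
City income tax: $3674.72 × 0.015 = $55.12
SDI: $4071.71 × 0.01 = $40.72
Social Security tax: $4071.71 × 0.0444 = $180.78
State unemployment insurance (employee share): $4071.71 × 0.0092 = $37.46
Life insurance premium: $82.23
Total deductions = $396.99 + $55.12 + $40.72 + $180.78 + $37.46 + $82.23 = $793.30
Net pay = $4071.71 − $793.30 = $3278.41

$3278.41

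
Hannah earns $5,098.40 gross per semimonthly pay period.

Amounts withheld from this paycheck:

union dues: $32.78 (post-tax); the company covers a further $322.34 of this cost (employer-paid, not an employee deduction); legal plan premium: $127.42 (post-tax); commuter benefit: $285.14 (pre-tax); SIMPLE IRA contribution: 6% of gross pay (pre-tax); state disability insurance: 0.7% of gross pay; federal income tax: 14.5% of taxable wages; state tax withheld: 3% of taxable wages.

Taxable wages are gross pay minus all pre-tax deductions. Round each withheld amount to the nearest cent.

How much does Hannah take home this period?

Commuter benefit: $285.14
SIMPLE IRA contribution: $5,098.40 × 0.06 = $305.90
Pre-tax total = $285.14 + $305.90 = $591.04
Taxable wages = $5,098.40 − $591.04 = $4,507.36
Federal income tax: $4,507.36 × 0.145 = $653.57
State tax withheld: $4,507.36 × 0.03 = $135.22
State disability insurance: $5,098.40 × 0.007 = $35.69
Union dues: $32.78
Legal plan premium: $127.42
(Employer's $322.34 toward union dues is not withheld from the employee.)
Total deductions = $285.14 + $305.90 + $653.57 + $135.22 + $35.69 + $32.78 + $127.42 = $1,575.72
Net pay = $5,098.40 − $1,575.72 = $3,522.68

$3,522.68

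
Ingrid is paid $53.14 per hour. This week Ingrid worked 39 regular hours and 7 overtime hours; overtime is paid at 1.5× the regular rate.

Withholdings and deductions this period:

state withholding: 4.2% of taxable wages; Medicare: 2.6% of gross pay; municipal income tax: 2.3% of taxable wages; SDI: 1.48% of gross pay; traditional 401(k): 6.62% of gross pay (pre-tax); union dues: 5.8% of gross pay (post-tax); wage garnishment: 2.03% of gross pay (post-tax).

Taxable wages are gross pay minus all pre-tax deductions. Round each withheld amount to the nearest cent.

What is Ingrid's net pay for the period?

Regular pay: 39 × $53.14 = $2072.46
Overtime pay: 7 × $53.14 × 1.5 = $557.97
Gross pay = $2072.46 + $557.97 = $2630.43
Traditional 401(k): $2630.43 × 0.0662 = $174.13
Taxable wages = $2630.43 − $174.13 = $2456.30
Municipal income tax: $2456.30 × 0.023 = $56.49
State withholding: $2456.30 × 0.042 = $103.16
Medicare: $2630.43 × 0.026 = $68.39
SDI: $2630.43 × 0.0148 = $38.93
Union dues: $2630.43 × 0.058 = $152.56
Wage garnishment: $2630.43 × 0.0203 = $53.40
Total deductions = $174.13 + $56.49 + $103.16 + $68.39 + $38.93 + $152.56 + $53.40 = $647.06
Net pay = $2630.43 − $647.06 = $1983.37

$1983.37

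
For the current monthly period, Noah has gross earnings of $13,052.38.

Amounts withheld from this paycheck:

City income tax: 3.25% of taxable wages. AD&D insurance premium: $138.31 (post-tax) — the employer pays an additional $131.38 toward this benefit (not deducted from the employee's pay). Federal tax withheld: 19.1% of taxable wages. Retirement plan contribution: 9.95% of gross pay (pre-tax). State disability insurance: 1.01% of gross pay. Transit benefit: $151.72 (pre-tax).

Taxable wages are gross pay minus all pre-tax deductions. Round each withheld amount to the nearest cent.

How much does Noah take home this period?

$8,738.78

Retirement plan contribution: $13,052.38 × 0.0995 = $1,298.71
Transit benefit: $151.72
Pre-tax total = $1,298.71 + $151.72 = $1,450.43
Taxable wages = $13,052.38 − $1,450.43 = $11,601.95
Federal tax withheld: $11,601.95 × 0.191 = $2,215.97
City income tax: $11,601.95 × 0.0325 = $377.06
State disability insurance: $13,052.38 × 0.0101 = $131.83
AD&D insurance premium: $138.31
(Employer's $131.38 toward AD&D insurance premium is not withheld from the employee.)
Total deductions = $1,298.71 + $151.72 + $2,215.97 + $377.06 + $131.83 + $138.31 = $4,313.60
Net pay = $13,052.38 − $4,313.60 = $8,738.78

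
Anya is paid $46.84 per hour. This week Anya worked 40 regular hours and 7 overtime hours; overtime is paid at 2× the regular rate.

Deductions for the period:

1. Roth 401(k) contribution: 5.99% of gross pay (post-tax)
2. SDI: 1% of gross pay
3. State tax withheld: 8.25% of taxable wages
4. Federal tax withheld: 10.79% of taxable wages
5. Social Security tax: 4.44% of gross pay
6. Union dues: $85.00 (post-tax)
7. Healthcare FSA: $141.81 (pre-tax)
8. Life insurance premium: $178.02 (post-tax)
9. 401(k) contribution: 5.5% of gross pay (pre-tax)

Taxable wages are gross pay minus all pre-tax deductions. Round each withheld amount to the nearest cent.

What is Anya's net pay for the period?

Regular pay: 40 × $46.84 = $1873.60
Overtime pay: 7 × $46.84 × 2 = $655.76
Gross pay = $1873.60 + $655.76 = $2529.36
401(k) contribution: $2529.36 × 0.055 = $139.11
Healthcare FSA: $141.81
Pre-tax total = $139.11 + $141.81 = $280.92
Taxable wages = $2529.36 − $280.92 = $2248.44
Federal tax withheld: $2248.44 × 0.1079 = $242.61
State tax withheld: $2248.44 × 0.0825 = $185.50
Social Security tax: $2529.36 × 0.0444 = $112.30
SDI: $2529.36 × 0.01 = $25.29
Union dues: $85.00
Life insurance premium: $178.02
Roth 401(k) contribution: $2529.36 × 0.0599 = $151.51
Total deductions = $139.11 + $141.81 + $242.61 + $185.50 + $112.30 + $25.29 + $85.00 + $178.02 + $151.51 = $1261.15
Net pay = $2529.36 − $1261.15 = $1268.21

$1268.21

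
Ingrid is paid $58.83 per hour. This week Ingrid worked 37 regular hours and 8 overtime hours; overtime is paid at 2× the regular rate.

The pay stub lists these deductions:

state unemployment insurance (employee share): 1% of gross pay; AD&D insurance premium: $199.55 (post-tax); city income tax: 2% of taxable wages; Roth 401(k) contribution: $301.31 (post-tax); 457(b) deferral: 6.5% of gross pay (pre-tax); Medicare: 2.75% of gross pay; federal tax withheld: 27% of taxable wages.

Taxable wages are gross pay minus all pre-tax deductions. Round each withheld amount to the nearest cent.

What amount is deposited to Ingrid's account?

$1,452.09

Regular pay: 37 × $58.83 = $2,176.71
Overtime pay: 8 × $58.83 × 2 = $941.28
Gross pay = $2,176.71 + $941.28 = $3,117.99
457(b) deferral: $3,117.99 × 0.065 = $202.67
Taxable wages = $3,117.99 − $202.67 = $2,915.32
Federal tax withheld: $2,915.32 × 0.27 = $787.14
City income tax: $2,915.32 × 0.02 = $58.31
Medicare: $3,117.99 × 0.0275 = $85.74
State unemployment insurance (employee share): $3,117.99 × 0.01 = $31.18
AD&D insurance premium: $199.55
Roth 401(k) contribution: $301.31
Total deductions = $202.67 + $787.14 + $58.31 + $85.74 + $31.18 + $199.55 + $301.31 = $1,665.90
Net pay = $3,117.99 − $1,665.90 = $1,452.09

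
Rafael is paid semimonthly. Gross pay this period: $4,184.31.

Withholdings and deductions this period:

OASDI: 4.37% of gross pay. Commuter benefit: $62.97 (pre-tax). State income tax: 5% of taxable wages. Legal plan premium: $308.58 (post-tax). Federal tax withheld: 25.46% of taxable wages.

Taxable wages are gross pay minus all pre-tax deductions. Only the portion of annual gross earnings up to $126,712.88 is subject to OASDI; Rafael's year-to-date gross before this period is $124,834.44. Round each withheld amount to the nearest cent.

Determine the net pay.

Commuter benefit: $62.97
Taxable wages = $4,184.31 − $62.97 = $4,121.34
State income tax: $4,121.34 × 0.05 = $206.07
Federal tax withheld: $4,121.34 × 0.2546 = $1,049.29
OASDI: only $126,712.88 − $124,834.44 = $1,878.44 of this check is subject → $1,878.44 × 0.0437 = $82.09
Legal plan premium: $308.58
Total deductions = $62.97 + $206.07 + $1,049.29 + $82.09 + $308.58 = $1,709.00
Net pay = $4,184.31 − $1,709.00 = $2,475.31

$2,475.31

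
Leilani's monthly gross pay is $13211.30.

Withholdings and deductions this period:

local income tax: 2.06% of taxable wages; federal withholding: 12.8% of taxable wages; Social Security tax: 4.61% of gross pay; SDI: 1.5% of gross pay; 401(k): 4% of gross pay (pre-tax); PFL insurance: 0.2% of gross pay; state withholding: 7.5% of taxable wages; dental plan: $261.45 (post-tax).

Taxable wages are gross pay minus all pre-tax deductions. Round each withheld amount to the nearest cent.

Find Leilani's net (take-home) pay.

401(k): $13211.30 × 0.04 = $528.45
Taxable wages = $13211.30 − $528.45 = $12682.85
Local income tax: $12682.85 × 0.0206 = $261.27
Federal withholding: $12682.85 × 0.128 = $1623.40
State withholding: $12682.85 × 0.075 = $951.21
SDI: $13211.30 × 0.015 = $198.17
PFL insurance: $13211.30 × 0.002 = $26.42
Social Security tax: $13211.30 × 0.0461 = $609.04
Dental plan: $261.45
Total deductions = $528.45 + $261.27 + $1623.40 + $951.21 + $198.17 + $26.42 + $609.04 + $261.45 = $4459.41
Net pay = $13211.30 − $4459.41 = $8751.89

$8751.89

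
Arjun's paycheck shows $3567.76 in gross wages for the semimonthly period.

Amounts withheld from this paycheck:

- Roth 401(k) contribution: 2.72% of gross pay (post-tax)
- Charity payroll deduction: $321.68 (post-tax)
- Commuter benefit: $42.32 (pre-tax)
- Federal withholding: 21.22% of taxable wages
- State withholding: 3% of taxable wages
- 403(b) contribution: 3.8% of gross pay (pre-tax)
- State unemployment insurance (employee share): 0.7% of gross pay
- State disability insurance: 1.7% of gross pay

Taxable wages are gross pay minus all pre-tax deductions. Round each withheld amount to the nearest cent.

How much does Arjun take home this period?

403(b) contribution: $3567.76 × 0.038 = $135.57
Commuter benefit: $42.32
Pre-tax total = $135.57 + $42.32 = $177.89
Taxable wages = $3567.76 − $177.89 = $3389.87
State withholding: $3389.87 × 0.03 = $101.70
Federal withholding: $3389.87 × 0.2122 = $719.33
State unemployment insurance (employee share): $3567.76 × 0.007 = $24.97
State disability insurance: $3567.76 × 0.017 = $60.65
Charity payroll deduction: $321.68
Roth 401(k) contribution: $3567.76 × 0.0272 = $97.04
Total deductions = $135.57 + $42.32 + $101.70 + $719.33 + $24.97 + $60.65 + $321.68 + $97.04 = $1503.26
Net pay = $3567.76 − $1503.26 = $2064.50

$2064.50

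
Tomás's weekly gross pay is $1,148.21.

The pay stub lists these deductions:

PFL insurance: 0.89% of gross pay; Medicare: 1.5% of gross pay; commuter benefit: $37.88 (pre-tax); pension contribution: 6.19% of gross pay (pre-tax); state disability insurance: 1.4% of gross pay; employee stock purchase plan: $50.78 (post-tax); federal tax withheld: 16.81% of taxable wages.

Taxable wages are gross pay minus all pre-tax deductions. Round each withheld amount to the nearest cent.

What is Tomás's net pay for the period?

Pension contribution: $1,148.21 × 0.0619 = $71.07
Commuter benefit: $37.88
Pre-tax total = $71.07 + $37.88 = $108.95
Taxable wages = $1,148.21 − $108.95 = $1,039.26
Federal tax withheld: $1,039.26 × 0.1681 = $174.70
State disability insurance: $1,148.21 × 0.014 = $16.07
PFL insurance: $1,148.21 × 0.0089 = $10.22
Medicare: $1,148.21 × 0.015 = $17.22
Employee stock purchase plan: $50.78
Total deductions = $71.07 + $37.88 + $174.70 + $16.07 + $10.22 + $17.22 + $50.78 = $377.94
Net pay = $1,148.21 − $377.94 = $770.27

$770.27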